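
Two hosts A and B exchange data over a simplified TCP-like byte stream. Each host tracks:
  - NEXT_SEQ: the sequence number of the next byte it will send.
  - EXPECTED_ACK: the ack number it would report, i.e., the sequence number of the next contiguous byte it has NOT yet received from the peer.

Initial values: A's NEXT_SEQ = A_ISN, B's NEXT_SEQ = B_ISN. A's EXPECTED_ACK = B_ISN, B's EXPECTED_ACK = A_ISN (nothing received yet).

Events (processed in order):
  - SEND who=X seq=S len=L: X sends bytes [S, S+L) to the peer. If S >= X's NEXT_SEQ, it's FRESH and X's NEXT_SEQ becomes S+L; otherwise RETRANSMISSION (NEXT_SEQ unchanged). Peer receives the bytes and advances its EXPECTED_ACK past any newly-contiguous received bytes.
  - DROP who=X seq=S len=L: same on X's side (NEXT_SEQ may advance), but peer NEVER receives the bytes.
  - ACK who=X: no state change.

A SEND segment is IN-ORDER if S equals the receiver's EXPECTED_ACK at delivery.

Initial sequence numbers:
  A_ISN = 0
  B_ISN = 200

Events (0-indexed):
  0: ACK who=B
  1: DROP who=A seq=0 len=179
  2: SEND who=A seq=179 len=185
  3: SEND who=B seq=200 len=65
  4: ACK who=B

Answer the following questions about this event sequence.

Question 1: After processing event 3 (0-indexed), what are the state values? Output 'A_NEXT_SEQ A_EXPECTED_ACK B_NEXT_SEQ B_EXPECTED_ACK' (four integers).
After event 0: A_seq=0 A_ack=200 B_seq=200 B_ack=0
After event 1: A_seq=179 A_ack=200 B_seq=200 B_ack=0
After event 2: A_seq=364 A_ack=200 B_seq=200 B_ack=0
After event 3: A_seq=364 A_ack=265 B_seq=265 B_ack=0

364 265 265 0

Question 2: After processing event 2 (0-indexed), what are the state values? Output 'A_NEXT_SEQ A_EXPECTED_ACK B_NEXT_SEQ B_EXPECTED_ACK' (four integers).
After event 0: A_seq=0 A_ack=200 B_seq=200 B_ack=0
After event 1: A_seq=179 A_ack=200 B_seq=200 B_ack=0
After event 2: A_seq=364 A_ack=200 B_seq=200 B_ack=0

364 200 200 0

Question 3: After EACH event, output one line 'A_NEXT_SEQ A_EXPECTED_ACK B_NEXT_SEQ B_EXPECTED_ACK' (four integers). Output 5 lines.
0 200 200 0
179 200 200 0
364 200 200 0
364 265 265 0
364 265 265 0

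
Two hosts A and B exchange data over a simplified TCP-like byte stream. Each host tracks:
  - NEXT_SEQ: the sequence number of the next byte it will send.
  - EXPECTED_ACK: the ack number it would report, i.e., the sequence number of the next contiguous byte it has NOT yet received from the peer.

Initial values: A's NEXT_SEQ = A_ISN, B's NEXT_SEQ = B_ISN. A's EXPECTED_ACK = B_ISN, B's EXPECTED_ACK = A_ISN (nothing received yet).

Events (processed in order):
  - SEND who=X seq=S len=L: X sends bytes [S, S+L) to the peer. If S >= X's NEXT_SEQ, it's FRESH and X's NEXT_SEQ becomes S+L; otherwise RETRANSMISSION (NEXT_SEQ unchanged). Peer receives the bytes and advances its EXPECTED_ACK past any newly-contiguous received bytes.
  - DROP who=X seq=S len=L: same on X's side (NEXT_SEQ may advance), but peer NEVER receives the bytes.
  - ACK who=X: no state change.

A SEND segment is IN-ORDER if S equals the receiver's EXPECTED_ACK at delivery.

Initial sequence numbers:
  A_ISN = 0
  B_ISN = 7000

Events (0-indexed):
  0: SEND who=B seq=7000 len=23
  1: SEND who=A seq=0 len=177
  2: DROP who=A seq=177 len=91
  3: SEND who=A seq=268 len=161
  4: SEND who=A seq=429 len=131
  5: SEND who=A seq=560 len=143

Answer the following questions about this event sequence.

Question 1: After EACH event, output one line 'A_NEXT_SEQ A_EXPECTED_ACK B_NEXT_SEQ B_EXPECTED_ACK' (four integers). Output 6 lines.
0 7023 7023 0
177 7023 7023 177
268 7023 7023 177
429 7023 7023 177
560 7023 7023 177
703 7023 7023 177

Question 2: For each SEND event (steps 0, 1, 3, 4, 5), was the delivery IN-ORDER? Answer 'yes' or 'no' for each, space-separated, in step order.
Answer: yes yes no no no

Derivation:
Step 0: SEND seq=7000 -> in-order
Step 1: SEND seq=0 -> in-order
Step 3: SEND seq=268 -> out-of-order
Step 4: SEND seq=429 -> out-of-order
Step 5: SEND seq=560 -> out-of-order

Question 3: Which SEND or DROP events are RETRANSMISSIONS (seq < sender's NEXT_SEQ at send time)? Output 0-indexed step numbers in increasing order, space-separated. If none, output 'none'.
Answer: none

Derivation:
Step 0: SEND seq=7000 -> fresh
Step 1: SEND seq=0 -> fresh
Step 2: DROP seq=177 -> fresh
Step 3: SEND seq=268 -> fresh
Step 4: SEND seq=429 -> fresh
Step 5: SEND seq=560 -> fresh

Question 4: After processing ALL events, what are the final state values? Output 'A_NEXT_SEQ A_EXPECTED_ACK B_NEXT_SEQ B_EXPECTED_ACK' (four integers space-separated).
After event 0: A_seq=0 A_ack=7023 B_seq=7023 B_ack=0
After event 1: A_seq=177 A_ack=7023 B_seq=7023 B_ack=177
After event 2: A_seq=268 A_ack=7023 B_seq=7023 B_ack=177
After event 3: A_seq=429 A_ack=7023 B_seq=7023 B_ack=177
After event 4: A_seq=560 A_ack=7023 B_seq=7023 B_ack=177
After event 5: A_seq=703 A_ack=7023 B_seq=7023 B_ack=177

Answer: 703 7023 7023 177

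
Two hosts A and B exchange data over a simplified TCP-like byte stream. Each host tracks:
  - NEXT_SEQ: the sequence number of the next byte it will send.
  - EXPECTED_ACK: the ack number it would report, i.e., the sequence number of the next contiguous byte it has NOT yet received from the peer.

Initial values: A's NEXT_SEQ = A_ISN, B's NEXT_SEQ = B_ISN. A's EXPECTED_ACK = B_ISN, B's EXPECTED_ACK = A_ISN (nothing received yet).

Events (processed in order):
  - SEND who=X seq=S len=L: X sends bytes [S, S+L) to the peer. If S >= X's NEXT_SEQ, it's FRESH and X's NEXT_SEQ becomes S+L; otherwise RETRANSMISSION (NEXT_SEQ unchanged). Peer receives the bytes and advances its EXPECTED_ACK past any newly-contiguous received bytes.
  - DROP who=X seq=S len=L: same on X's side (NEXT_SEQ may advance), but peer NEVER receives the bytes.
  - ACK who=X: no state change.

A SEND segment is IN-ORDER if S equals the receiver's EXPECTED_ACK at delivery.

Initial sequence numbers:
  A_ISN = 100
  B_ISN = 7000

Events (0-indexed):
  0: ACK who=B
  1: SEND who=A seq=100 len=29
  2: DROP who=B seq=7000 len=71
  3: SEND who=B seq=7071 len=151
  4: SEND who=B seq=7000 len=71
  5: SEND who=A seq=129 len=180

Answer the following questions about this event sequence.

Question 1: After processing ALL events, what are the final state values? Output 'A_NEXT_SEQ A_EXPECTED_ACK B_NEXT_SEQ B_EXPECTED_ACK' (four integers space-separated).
After event 0: A_seq=100 A_ack=7000 B_seq=7000 B_ack=100
After event 1: A_seq=129 A_ack=7000 B_seq=7000 B_ack=129
After event 2: A_seq=129 A_ack=7000 B_seq=7071 B_ack=129
After event 3: A_seq=129 A_ack=7000 B_seq=7222 B_ack=129
After event 4: A_seq=129 A_ack=7222 B_seq=7222 B_ack=129
After event 5: A_seq=309 A_ack=7222 B_seq=7222 B_ack=309

Answer: 309 7222 7222 309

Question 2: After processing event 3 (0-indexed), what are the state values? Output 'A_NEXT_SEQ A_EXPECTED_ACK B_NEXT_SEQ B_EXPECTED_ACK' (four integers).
After event 0: A_seq=100 A_ack=7000 B_seq=7000 B_ack=100
After event 1: A_seq=129 A_ack=7000 B_seq=7000 B_ack=129
After event 2: A_seq=129 A_ack=7000 B_seq=7071 B_ack=129
After event 3: A_seq=129 A_ack=7000 B_seq=7222 B_ack=129

129 7000 7222 129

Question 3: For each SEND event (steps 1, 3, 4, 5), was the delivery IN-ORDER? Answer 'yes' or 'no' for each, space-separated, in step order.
Answer: yes no yes yes

Derivation:
Step 1: SEND seq=100 -> in-order
Step 3: SEND seq=7071 -> out-of-order
Step 4: SEND seq=7000 -> in-order
Step 5: SEND seq=129 -> in-order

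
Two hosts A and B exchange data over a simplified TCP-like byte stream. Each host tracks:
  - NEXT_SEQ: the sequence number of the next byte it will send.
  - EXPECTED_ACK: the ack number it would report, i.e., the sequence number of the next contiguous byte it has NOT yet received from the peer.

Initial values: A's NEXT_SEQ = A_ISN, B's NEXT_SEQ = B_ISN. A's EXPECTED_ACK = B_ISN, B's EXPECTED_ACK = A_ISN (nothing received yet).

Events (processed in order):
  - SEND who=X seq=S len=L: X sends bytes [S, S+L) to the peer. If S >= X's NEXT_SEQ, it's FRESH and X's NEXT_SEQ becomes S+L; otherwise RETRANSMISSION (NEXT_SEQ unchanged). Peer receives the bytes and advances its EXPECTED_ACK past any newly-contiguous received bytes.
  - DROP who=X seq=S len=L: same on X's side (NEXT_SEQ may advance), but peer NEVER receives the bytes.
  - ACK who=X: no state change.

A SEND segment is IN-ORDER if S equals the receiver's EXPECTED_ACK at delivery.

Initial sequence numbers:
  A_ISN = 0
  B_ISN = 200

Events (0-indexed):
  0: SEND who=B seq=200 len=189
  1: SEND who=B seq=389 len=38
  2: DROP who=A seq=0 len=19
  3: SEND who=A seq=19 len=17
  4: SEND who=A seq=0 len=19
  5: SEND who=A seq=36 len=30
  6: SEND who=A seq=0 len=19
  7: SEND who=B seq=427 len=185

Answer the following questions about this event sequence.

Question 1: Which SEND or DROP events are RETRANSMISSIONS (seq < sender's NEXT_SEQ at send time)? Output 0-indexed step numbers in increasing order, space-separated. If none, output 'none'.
Answer: 4 6

Derivation:
Step 0: SEND seq=200 -> fresh
Step 1: SEND seq=389 -> fresh
Step 2: DROP seq=0 -> fresh
Step 3: SEND seq=19 -> fresh
Step 4: SEND seq=0 -> retransmit
Step 5: SEND seq=36 -> fresh
Step 6: SEND seq=0 -> retransmit
Step 7: SEND seq=427 -> fresh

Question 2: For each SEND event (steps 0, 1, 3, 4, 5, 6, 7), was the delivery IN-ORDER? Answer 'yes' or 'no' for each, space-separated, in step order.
Step 0: SEND seq=200 -> in-order
Step 1: SEND seq=389 -> in-order
Step 3: SEND seq=19 -> out-of-order
Step 4: SEND seq=0 -> in-order
Step 5: SEND seq=36 -> in-order
Step 6: SEND seq=0 -> out-of-order
Step 7: SEND seq=427 -> in-order

Answer: yes yes no yes yes no yes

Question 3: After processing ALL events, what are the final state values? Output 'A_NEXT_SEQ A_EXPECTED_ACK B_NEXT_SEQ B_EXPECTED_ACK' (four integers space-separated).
Answer: 66 612 612 66

Derivation:
After event 0: A_seq=0 A_ack=389 B_seq=389 B_ack=0
After event 1: A_seq=0 A_ack=427 B_seq=427 B_ack=0
After event 2: A_seq=19 A_ack=427 B_seq=427 B_ack=0
After event 3: A_seq=36 A_ack=427 B_seq=427 B_ack=0
After event 4: A_seq=36 A_ack=427 B_seq=427 B_ack=36
After event 5: A_seq=66 A_ack=427 B_seq=427 B_ack=66
After event 6: A_seq=66 A_ack=427 B_seq=427 B_ack=66
After event 7: A_seq=66 A_ack=612 B_seq=612 B_ack=66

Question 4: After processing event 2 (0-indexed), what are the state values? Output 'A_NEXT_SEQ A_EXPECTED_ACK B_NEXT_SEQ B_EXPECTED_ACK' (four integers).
After event 0: A_seq=0 A_ack=389 B_seq=389 B_ack=0
After event 1: A_seq=0 A_ack=427 B_seq=427 B_ack=0
After event 2: A_seq=19 A_ack=427 B_seq=427 B_ack=0

19 427 427 0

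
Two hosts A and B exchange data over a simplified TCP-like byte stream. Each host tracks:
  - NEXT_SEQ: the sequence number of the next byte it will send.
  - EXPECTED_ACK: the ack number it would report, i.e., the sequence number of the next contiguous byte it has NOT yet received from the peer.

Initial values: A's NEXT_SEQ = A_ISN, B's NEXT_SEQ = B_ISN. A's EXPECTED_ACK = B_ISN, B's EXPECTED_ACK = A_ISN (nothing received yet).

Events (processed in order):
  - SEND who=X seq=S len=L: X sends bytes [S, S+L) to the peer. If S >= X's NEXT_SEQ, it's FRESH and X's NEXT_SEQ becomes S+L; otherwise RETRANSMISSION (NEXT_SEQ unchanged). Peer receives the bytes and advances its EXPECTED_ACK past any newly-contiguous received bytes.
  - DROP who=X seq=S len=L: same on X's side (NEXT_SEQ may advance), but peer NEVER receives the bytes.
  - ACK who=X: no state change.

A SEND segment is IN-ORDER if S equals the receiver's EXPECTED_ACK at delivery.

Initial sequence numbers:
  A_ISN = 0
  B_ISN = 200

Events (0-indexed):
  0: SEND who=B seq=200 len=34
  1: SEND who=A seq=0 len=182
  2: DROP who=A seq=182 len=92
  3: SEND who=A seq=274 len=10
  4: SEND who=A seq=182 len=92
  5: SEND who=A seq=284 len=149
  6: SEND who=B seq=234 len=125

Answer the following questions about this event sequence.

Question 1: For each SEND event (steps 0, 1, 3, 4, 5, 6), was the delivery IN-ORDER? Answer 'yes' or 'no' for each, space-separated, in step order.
Step 0: SEND seq=200 -> in-order
Step 1: SEND seq=0 -> in-order
Step 3: SEND seq=274 -> out-of-order
Step 4: SEND seq=182 -> in-order
Step 5: SEND seq=284 -> in-order
Step 6: SEND seq=234 -> in-order

Answer: yes yes no yes yes yes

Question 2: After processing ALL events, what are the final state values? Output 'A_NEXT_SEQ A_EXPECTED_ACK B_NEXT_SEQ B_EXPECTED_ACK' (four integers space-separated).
After event 0: A_seq=0 A_ack=234 B_seq=234 B_ack=0
After event 1: A_seq=182 A_ack=234 B_seq=234 B_ack=182
After event 2: A_seq=274 A_ack=234 B_seq=234 B_ack=182
After event 3: A_seq=284 A_ack=234 B_seq=234 B_ack=182
After event 4: A_seq=284 A_ack=234 B_seq=234 B_ack=284
After event 5: A_seq=433 A_ack=234 B_seq=234 B_ack=433
After event 6: A_seq=433 A_ack=359 B_seq=359 B_ack=433

Answer: 433 359 359 433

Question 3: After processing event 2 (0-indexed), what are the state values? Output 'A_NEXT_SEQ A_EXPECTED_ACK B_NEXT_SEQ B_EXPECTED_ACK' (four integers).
After event 0: A_seq=0 A_ack=234 B_seq=234 B_ack=0
After event 1: A_seq=182 A_ack=234 B_seq=234 B_ack=182
After event 2: A_seq=274 A_ack=234 B_seq=234 B_ack=182

274 234 234 182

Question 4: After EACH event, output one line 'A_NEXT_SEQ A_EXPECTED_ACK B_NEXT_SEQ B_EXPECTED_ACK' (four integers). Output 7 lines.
0 234 234 0
182 234 234 182
274 234 234 182
284 234 234 182
284 234 234 284
433 234 234 433
433 359 359 433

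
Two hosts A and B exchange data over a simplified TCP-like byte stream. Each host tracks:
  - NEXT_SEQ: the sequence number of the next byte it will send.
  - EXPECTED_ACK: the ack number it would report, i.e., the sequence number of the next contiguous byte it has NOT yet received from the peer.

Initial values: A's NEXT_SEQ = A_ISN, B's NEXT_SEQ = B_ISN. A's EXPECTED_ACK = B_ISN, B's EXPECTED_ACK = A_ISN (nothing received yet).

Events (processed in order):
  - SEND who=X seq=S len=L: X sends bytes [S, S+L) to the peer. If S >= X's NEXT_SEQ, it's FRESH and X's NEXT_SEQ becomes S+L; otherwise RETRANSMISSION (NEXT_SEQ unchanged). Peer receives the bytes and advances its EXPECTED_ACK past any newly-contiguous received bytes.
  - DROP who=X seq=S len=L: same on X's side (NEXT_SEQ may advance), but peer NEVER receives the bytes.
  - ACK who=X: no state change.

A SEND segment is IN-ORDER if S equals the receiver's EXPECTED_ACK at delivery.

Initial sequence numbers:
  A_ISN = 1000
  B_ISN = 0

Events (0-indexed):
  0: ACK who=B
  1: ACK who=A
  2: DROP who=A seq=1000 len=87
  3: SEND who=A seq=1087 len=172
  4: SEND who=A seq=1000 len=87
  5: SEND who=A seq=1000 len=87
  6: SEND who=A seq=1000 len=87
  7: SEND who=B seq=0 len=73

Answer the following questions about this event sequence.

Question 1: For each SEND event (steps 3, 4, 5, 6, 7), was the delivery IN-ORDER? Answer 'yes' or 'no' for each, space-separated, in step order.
Answer: no yes no no yes

Derivation:
Step 3: SEND seq=1087 -> out-of-order
Step 4: SEND seq=1000 -> in-order
Step 5: SEND seq=1000 -> out-of-order
Step 6: SEND seq=1000 -> out-of-order
Step 7: SEND seq=0 -> in-order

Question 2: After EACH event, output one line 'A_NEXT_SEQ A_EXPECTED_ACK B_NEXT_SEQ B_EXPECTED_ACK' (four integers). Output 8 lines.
1000 0 0 1000
1000 0 0 1000
1087 0 0 1000
1259 0 0 1000
1259 0 0 1259
1259 0 0 1259
1259 0 0 1259
1259 73 73 1259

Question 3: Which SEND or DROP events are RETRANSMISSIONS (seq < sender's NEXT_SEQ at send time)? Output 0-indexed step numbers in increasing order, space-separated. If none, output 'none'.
Answer: 4 5 6

Derivation:
Step 2: DROP seq=1000 -> fresh
Step 3: SEND seq=1087 -> fresh
Step 4: SEND seq=1000 -> retransmit
Step 5: SEND seq=1000 -> retransmit
Step 6: SEND seq=1000 -> retransmit
Step 7: SEND seq=0 -> fresh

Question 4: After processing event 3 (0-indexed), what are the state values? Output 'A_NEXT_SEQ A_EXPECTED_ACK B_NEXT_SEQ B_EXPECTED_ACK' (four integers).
After event 0: A_seq=1000 A_ack=0 B_seq=0 B_ack=1000
After event 1: A_seq=1000 A_ack=0 B_seq=0 B_ack=1000
After event 2: A_seq=1087 A_ack=0 B_seq=0 B_ack=1000
After event 3: A_seq=1259 A_ack=0 B_seq=0 B_ack=1000

1259 0 0 1000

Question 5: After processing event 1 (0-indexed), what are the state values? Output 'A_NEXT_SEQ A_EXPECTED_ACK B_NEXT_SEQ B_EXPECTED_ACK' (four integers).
After event 0: A_seq=1000 A_ack=0 B_seq=0 B_ack=1000
After event 1: A_seq=1000 A_ack=0 B_seq=0 B_ack=1000

1000 0 0 1000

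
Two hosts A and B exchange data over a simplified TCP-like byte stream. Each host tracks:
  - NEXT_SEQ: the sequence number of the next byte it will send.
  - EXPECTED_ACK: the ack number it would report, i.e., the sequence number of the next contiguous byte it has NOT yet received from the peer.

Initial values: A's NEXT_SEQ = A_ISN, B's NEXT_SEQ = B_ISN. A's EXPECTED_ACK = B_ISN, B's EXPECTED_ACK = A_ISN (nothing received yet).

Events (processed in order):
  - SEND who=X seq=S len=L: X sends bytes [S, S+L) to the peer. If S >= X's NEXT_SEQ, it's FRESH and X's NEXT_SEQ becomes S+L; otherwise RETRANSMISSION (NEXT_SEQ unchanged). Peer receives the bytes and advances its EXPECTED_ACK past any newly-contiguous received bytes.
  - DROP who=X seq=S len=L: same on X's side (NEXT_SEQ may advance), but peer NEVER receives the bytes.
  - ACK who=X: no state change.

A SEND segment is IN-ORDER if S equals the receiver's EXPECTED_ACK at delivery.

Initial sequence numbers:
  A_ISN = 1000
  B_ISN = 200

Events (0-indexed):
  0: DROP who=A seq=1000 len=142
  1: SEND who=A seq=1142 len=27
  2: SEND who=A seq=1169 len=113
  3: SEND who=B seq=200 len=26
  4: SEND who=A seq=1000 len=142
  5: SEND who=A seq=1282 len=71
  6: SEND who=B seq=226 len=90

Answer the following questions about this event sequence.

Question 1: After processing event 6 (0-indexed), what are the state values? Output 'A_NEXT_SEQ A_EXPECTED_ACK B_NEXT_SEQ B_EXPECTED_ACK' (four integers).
After event 0: A_seq=1142 A_ack=200 B_seq=200 B_ack=1000
After event 1: A_seq=1169 A_ack=200 B_seq=200 B_ack=1000
After event 2: A_seq=1282 A_ack=200 B_seq=200 B_ack=1000
After event 3: A_seq=1282 A_ack=226 B_seq=226 B_ack=1000
After event 4: A_seq=1282 A_ack=226 B_seq=226 B_ack=1282
After event 5: A_seq=1353 A_ack=226 B_seq=226 B_ack=1353
After event 6: A_seq=1353 A_ack=316 B_seq=316 B_ack=1353

1353 316 316 1353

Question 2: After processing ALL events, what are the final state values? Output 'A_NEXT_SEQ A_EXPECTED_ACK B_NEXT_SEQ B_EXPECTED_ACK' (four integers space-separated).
After event 0: A_seq=1142 A_ack=200 B_seq=200 B_ack=1000
After event 1: A_seq=1169 A_ack=200 B_seq=200 B_ack=1000
After event 2: A_seq=1282 A_ack=200 B_seq=200 B_ack=1000
After event 3: A_seq=1282 A_ack=226 B_seq=226 B_ack=1000
After event 4: A_seq=1282 A_ack=226 B_seq=226 B_ack=1282
After event 5: A_seq=1353 A_ack=226 B_seq=226 B_ack=1353
After event 6: A_seq=1353 A_ack=316 B_seq=316 B_ack=1353

Answer: 1353 316 316 1353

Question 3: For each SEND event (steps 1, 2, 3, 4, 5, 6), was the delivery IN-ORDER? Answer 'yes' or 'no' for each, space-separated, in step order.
Answer: no no yes yes yes yes

Derivation:
Step 1: SEND seq=1142 -> out-of-order
Step 2: SEND seq=1169 -> out-of-order
Step 3: SEND seq=200 -> in-order
Step 4: SEND seq=1000 -> in-order
Step 5: SEND seq=1282 -> in-order
Step 6: SEND seq=226 -> in-order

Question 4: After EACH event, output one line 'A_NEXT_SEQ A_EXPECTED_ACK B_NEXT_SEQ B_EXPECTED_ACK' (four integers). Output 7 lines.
1142 200 200 1000
1169 200 200 1000
1282 200 200 1000
1282 226 226 1000
1282 226 226 1282
1353 226 226 1353
1353 316 316 1353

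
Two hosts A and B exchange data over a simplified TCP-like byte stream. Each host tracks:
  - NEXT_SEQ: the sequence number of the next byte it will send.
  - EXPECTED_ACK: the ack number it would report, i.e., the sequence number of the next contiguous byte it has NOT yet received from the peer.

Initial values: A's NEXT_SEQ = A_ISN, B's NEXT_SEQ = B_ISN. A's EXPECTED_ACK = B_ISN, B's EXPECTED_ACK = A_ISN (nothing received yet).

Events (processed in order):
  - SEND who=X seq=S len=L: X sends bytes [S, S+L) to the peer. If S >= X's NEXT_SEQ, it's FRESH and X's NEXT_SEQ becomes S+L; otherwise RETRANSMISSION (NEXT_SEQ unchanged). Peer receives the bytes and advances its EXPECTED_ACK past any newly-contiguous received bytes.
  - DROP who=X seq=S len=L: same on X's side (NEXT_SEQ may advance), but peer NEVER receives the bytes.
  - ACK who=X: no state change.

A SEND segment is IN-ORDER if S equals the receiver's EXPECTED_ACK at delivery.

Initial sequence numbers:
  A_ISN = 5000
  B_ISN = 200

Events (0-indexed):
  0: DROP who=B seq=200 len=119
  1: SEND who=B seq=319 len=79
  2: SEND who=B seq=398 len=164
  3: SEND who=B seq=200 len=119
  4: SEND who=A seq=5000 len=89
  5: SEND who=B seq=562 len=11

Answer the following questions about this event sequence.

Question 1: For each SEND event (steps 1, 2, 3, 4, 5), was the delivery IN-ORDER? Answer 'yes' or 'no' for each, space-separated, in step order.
Step 1: SEND seq=319 -> out-of-order
Step 2: SEND seq=398 -> out-of-order
Step 3: SEND seq=200 -> in-order
Step 4: SEND seq=5000 -> in-order
Step 5: SEND seq=562 -> in-order

Answer: no no yes yes yes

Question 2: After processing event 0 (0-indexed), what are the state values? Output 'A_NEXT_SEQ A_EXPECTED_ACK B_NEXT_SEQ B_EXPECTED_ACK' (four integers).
After event 0: A_seq=5000 A_ack=200 B_seq=319 B_ack=5000

5000 200 319 5000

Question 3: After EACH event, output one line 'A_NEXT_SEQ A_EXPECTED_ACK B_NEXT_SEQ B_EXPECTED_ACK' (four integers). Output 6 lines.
5000 200 319 5000
5000 200 398 5000
5000 200 562 5000
5000 562 562 5000
5089 562 562 5089
5089 573 573 5089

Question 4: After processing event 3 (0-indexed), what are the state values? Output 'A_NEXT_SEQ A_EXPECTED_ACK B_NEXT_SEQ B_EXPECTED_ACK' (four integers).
After event 0: A_seq=5000 A_ack=200 B_seq=319 B_ack=5000
After event 1: A_seq=5000 A_ack=200 B_seq=398 B_ack=5000
After event 2: A_seq=5000 A_ack=200 B_seq=562 B_ack=5000
After event 3: A_seq=5000 A_ack=562 B_seq=562 B_ack=5000

5000 562 562 5000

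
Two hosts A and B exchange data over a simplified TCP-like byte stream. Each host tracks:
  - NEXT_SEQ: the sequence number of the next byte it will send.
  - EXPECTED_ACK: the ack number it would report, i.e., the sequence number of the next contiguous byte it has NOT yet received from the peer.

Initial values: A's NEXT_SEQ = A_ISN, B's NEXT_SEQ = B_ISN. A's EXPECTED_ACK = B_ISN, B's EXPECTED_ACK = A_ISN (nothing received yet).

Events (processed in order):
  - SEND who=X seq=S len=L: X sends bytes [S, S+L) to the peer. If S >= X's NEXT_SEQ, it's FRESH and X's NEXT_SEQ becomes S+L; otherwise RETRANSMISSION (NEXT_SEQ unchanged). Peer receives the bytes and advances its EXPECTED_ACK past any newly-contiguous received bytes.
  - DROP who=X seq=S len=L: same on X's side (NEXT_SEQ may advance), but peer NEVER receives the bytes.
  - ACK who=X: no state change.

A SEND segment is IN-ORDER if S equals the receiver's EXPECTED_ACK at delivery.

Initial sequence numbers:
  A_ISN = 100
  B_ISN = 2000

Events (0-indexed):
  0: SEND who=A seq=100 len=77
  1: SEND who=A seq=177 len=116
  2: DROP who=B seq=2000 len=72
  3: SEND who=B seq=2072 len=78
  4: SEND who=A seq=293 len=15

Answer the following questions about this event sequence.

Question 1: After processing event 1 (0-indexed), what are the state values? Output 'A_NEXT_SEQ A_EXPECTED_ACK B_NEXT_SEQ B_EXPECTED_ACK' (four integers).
After event 0: A_seq=177 A_ack=2000 B_seq=2000 B_ack=177
After event 1: A_seq=293 A_ack=2000 B_seq=2000 B_ack=293

293 2000 2000 293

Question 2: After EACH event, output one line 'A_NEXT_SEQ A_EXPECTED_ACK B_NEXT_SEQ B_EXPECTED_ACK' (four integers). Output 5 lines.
177 2000 2000 177
293 2000 2000 293
293 2000 2072 293
293 2000 2150 293
308 2000 2150 308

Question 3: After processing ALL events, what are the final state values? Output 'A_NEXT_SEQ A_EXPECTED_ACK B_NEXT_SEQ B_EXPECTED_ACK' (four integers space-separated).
After event 0: A_seq=177 A_ack=2000 B_seq=2000 B_ack=177
After event 1: A_seq=293 A_ack=2000 B_seq=2000 B_ack=293
After event 2: A_seq=293 A_ack=2000 B_seq=2072 B_ack=293
After event 3: A_seq=293 A_ack=2000 B_seq=2150 B_ack=293
After event 4: A_seq=308 A_ack=2000 B_seq=2150 B_ack=308

Answer: 308 2000 2150 308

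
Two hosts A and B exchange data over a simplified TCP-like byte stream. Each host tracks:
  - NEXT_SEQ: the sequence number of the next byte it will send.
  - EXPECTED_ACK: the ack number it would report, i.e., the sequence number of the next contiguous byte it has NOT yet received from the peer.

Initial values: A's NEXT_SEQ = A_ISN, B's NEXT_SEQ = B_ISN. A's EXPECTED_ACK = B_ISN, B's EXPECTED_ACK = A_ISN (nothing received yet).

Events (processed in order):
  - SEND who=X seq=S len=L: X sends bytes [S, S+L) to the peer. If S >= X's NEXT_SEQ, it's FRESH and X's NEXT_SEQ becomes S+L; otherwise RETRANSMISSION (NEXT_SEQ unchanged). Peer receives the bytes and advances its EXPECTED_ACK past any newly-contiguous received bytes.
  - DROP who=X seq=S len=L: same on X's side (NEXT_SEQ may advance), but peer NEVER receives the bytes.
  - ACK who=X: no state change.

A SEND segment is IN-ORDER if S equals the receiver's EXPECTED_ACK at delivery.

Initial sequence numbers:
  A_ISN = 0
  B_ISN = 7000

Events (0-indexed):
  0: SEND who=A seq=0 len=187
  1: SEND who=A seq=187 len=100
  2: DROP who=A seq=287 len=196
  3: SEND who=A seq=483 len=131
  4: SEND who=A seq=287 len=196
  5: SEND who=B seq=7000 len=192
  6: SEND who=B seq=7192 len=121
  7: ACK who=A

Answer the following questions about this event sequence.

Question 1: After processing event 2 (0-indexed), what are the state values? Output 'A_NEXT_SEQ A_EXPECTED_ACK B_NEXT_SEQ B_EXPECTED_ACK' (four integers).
After event 0: A_seq=187 A_ack=7000 B_seq=7000 B_ack=187
After event 1: A_seq=287 A_ack=7000 B_seq=7000 B_ack=287
After event 2: A_seq=483 A_ack=7000 B_seq=7000 B_ack=287

483 7000 7000 287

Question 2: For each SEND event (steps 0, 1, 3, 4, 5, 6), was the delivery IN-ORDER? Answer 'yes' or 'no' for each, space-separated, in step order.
Step 0: SEND seq=0 -> in-order
Step 1: SEND seq=187 -> in-order
Step 3: SEND seq=483 -> out-of-order
Step 4: SEND seq=287 -> in-order
Step 5: SEND seq=7000 -> in-order
Step 6: SEND seq=7192 -> in-order

Answer: yes yes no yes yes yes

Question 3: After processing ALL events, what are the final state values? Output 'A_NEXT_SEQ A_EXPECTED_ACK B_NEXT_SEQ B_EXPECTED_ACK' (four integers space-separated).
Answer: 614 7313 7313 614

Derivation:
After event 0: A_seq=187 A_ack=7000 B_seq=7000 B_ack=187
After event 1: A_seq=287 A_ack=7000 B_seq=7000 B_ack=287
After event 2: A_seq=483 A_ack=7000 B_seq=7000 B_ack=287
After event 3: A_seq=614 A_ack=7000 B_seq=7000 B_ack=287
After event 4: A_seq=614 A_ack=7000 B_seq=7000 B_ack=614
After event 5: A_seq=614 A_ack=7192 B_seq=7192 B_ack=614
After event 6: A_seq=614 A_ack=7313 B_seq=7313 B_ack=614
After event 7: A_seq=614 A_ack=7313 B_seq=7313 B_ack=614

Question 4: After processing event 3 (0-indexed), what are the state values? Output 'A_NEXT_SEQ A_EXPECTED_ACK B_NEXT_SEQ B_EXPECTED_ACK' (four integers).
After event 0: A_seq=187 A_ack=7000 B_seq=7000 B_ack=187
After event 1: A_seq=287 A_ack=7000 B_seq=7000 B_ack=287
After event 2: A_seq=483 A_ack=7000 B_seq=7000 B_ack=287
After event 3: A_seq=614 A_ack=7000 B_seq=7000 B_ack=287

614 7000 7000 287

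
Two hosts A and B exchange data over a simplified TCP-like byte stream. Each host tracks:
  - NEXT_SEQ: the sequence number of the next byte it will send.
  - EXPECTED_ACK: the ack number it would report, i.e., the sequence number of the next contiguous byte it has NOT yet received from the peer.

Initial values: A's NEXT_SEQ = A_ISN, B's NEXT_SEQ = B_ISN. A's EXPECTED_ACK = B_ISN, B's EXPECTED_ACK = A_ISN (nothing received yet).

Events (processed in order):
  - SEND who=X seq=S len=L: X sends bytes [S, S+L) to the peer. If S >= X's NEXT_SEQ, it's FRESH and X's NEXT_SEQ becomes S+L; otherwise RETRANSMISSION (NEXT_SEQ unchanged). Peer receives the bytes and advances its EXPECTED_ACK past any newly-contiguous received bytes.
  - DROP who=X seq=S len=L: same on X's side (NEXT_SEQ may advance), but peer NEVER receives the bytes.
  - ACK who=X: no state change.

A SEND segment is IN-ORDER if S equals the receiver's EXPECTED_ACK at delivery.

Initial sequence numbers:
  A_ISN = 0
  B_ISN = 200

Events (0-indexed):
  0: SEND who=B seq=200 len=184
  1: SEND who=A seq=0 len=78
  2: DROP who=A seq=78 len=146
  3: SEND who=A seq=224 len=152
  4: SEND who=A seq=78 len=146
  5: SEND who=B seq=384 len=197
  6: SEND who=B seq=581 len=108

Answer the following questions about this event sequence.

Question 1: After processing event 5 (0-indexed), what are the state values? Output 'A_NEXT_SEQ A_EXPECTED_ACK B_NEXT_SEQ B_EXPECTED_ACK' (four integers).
After event 0: A_seq=0 A_ack=384 B_seq=384 B_ack=0
After event 1: A_seq=78 A_ack=384 B_seq=384 B_ack=78
After event 2: A_seq=224 A_ack=384 B_seq=384 B_ack=78
After event 3: A_seq=376 A_ack=384 B_seq=384 B_ack=78
After event 4: A_seq=376 A_ack=384 B_seq=384 B_ack=376
After event 5: A_seq=376 A_ack=581 B_seq=581 B_ack=376

376 581 581 376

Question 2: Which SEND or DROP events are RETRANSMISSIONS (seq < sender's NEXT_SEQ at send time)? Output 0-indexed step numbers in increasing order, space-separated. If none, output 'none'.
Step 0: SEND seq=200 -> fresh
Step 1: SEND seq=0 -> fresh
Step 2: DROP seq=78 -> fresh
Step 3: SEND seq=224 -> fresh
Step 4: SEND seq=78 -> retransmit
Step 5: SEND seq=384 -> fresh
Step 6: SEND seq=581 -> fresh

Answer: 4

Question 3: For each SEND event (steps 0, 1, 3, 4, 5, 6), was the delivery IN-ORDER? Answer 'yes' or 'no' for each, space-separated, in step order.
Answer: yes yes no yes yes yes

Derivation:
Step 0: SEND seq=200 -> in-order
Step 1: SEND seq=0 -> in-order
Step 3: SEND seq=224 -> out-of-order
Step 4: SEND seq=78 -> in-order
Step 5: SEND seq=384 -> in-order
Step 6: SEND seq=581 -> in-order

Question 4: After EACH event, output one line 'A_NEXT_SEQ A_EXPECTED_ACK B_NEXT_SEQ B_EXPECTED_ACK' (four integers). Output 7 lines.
0 384 384 0
78 384 384 78
224 384 384 78
376 384 384 78
376 384 384 376
376 581 581 376
376 689 689 376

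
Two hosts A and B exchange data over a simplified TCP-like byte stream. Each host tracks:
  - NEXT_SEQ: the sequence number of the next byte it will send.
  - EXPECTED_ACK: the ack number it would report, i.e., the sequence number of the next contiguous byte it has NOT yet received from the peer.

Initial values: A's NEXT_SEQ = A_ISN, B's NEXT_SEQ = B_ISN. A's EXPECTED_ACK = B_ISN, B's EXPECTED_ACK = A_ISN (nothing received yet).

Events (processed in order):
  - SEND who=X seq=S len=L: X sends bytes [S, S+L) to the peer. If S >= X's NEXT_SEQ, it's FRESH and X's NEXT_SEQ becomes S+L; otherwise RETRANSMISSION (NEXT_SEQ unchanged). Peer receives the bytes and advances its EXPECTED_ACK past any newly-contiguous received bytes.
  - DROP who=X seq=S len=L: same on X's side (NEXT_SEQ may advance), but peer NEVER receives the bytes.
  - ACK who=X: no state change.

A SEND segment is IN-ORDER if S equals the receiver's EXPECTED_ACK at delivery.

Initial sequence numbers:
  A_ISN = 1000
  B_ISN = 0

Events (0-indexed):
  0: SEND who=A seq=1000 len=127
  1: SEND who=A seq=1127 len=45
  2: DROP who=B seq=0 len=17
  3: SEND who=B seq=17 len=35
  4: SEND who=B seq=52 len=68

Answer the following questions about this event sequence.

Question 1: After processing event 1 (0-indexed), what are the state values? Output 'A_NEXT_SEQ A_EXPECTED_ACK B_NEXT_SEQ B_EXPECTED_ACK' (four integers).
After event 0: A_seq=1127 A_ack=0 B_seq=0 B_ack=1127
After event 1: A_seq=1172 A_ack=0 B_seq=0 B_ack=1172

1172 0 0 1172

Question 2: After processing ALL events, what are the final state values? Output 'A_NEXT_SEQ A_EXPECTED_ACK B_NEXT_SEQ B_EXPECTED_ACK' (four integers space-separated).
After event 0: A_seq=1127 A_ack=0 B_seq=0 B_ack=1127
After event 1: A_seq=1172 A_ack=0 B_seq=0 B_ack=1172
After event 2: A_seq=1172 A_ack=0 B_seq=17 B_ack=1172
After event 3: A_seq=1172 A_ack=0 B_seq=52 B_ack=1172
After event 4: A_seq=1172 A_ack=0 B_seq=120 B_ack=1172

Answer: 1172 0 120 1172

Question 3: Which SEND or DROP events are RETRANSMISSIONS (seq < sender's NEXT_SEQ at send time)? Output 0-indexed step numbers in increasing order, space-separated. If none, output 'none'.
Step 0: SEND seq=1000 -> fresh
Step 1: SEND seq=1127 -> fresh
Step 2: DROP seq=0 -> fresh
Step 3: SEND seq=17 -> fresh
Step 4: SEND seq=52 -> fresh

Answer: none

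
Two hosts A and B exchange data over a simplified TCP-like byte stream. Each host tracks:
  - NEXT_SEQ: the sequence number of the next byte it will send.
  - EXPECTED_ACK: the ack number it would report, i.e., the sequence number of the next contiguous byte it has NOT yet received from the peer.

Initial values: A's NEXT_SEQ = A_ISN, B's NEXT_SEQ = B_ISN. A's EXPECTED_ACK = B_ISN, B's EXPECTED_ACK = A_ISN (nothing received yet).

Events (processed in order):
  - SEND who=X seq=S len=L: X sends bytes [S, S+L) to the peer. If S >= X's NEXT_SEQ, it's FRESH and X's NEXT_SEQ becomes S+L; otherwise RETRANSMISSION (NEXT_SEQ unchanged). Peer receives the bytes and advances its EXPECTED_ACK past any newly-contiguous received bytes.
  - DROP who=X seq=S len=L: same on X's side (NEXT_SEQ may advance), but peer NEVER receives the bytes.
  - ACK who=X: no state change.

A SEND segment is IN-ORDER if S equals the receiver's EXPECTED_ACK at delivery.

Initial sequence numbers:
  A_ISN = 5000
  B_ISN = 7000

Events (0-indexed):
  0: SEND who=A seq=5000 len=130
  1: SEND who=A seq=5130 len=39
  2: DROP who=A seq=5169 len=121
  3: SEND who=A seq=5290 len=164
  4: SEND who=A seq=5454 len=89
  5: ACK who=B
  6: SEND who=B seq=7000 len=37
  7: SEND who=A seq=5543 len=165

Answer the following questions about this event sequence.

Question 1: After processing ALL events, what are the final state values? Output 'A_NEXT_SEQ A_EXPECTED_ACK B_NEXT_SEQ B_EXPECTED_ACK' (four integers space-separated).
Answer: 5708 7037 7037 5169

Derivation:
After event 0: A_seq=5130 A_ack=7000 B_seq=7000 B_ack=5130
After event 1: A_seq=5169 A_ack=7000 B_seq=7000 B_ack=5169
After event 2: A_seq=5290 A_ack=7000 B_seq=7000 B_ack=5169
After event 3: A_seq=5454 A_ack=7000 B_seq=7000 B_ack=5169
After event 4: A_seq=5543 A_ack=7000 B_seq=7000 B_ack=5169
After event 5: A_seq=5543 A_ack=7000 B_seq=7000 B_ack=5169
After event 6: A_seq=5543 A_ack=7037 B_seq=7037 B_ack=5169
After event 7: A_seq=5708 A_ack=7037 B_seq=7037 B_ack=5169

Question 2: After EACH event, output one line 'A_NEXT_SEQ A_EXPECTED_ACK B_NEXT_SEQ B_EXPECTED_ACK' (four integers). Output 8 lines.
5130 7000 7000 5130
5169 7000 7000 5169
5290 7000 7000 5169
5454 7000 7000 5169
5543 7000 7000 5169
5543 7000 7000 5169
5543 7037 7037 5169
5708 7037 7037 5169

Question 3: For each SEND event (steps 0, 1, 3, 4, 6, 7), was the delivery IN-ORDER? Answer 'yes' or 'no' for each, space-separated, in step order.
Answer: yes yes no no yes no

Derivation:
Step 0: SEND seq=5000 -> in-order
Step 1: SEND seq=5130 -> in-order
Step 3: SEND seq=5290 -> out-of-order
Step 4: SEND seq=5454 -> out-of-order
Step 6: SEND seq=7000 -> in-order
Step 7: SEND seq=5543 -> out-of-order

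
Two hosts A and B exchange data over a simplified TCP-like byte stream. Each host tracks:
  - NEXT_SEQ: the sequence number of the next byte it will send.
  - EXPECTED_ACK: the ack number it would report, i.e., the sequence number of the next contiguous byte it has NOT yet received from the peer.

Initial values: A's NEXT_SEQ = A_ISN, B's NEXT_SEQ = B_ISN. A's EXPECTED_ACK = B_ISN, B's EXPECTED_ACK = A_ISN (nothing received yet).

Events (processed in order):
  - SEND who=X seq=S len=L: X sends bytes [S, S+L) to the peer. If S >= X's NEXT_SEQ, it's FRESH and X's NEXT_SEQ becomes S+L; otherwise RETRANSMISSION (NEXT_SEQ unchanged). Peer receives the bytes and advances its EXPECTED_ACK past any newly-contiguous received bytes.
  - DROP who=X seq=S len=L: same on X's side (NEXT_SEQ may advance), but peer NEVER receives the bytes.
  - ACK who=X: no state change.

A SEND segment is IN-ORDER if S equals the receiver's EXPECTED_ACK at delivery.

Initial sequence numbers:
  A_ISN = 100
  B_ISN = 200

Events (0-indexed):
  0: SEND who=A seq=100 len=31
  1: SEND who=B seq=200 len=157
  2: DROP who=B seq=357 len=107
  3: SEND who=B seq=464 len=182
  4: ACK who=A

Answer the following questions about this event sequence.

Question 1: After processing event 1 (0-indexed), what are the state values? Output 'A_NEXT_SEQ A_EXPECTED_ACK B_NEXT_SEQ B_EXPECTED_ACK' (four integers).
After event 0: A_seq=131 A_ack=200 B_seq=200 B_ack=131
After event 1: A_seq=131 A_ack=357 B_seq=357 B_ack=131

131 357 357 131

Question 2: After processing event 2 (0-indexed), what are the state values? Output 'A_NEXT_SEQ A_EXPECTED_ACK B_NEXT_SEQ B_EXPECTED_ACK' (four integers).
After event 0: A_seq=131 A_ack=200 B_seq=200 B_ack=131
After event 1: A_seq=131 A_ack=357 B_seq=357 B_ack=131
After event 2: A_seq=131 A_ack=357 B_seq=464 B_ack=131

131 357 464 131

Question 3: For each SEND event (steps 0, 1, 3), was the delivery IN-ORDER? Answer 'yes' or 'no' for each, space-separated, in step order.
Answer: yes yes no

Derivation:
Step 0: SEND seq=100 -> in-order
Step 1: SEND seq=200 -> in-order
Step 3: SEND seq=464 -> out-of-order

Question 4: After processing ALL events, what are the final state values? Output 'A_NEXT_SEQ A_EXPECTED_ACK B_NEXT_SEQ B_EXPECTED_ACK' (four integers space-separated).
After event 0: A_seq=131 A_ack=200 B_seq=200 B_ack=131
After event 1: A_seq=131 A_ack=357 B_seq=357 B_ack=131
After event 2: A_seq=131 A_ack=357 B_seq=464 B_ack=131
After event 3: A_seq=131 A_ack=357 B_seq=646 B_ack=131
After event 4: A_seq=131 A_ack=357 B_seq=646 B_ack=131

Answer: 131 357 646 131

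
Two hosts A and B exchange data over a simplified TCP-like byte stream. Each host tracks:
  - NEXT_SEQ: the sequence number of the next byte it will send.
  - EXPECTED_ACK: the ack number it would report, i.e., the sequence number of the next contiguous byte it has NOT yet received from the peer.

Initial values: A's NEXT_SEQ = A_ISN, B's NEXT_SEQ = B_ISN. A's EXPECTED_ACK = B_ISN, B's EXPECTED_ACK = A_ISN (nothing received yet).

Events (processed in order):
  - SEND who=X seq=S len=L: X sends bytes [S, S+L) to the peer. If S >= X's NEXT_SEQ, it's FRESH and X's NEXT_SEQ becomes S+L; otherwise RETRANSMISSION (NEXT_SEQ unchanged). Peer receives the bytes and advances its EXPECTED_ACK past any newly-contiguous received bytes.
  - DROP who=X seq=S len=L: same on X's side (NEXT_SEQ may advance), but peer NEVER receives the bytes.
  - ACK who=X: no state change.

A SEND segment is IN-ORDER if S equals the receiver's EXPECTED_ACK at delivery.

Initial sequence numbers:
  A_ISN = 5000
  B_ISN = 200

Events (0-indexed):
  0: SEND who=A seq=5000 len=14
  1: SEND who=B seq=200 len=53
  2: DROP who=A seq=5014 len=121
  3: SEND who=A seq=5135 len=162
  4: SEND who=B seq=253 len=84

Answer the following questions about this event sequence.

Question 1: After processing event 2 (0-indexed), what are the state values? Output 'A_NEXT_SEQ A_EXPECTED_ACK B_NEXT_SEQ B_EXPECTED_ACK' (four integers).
After event 0: A_seq=5014 A_ack=200 B_seq=200 B_ack=5014
After event 1: A_seq=5014 A_ack=253 B_seq=253 B_ack=5014
After event 2: A_seq=5135 A_ack=253 B_seq=253 B_ack=5014

5135 253 253 5014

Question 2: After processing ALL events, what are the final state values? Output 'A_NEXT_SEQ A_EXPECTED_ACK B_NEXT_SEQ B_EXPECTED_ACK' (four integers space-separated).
After event 0: A_seq=5014 A_ack=200 B_seq=200 B_ack=5014
After event 1: A_seq=5014 A_ack=253 B_seq=253 B_ack=5014
After event 2: A_seq=5135 A_ack=253 B_seq=253 B_ack=5014
After event 3: A_seq=5297 A_ack=253 B_seq=253 B_ack=5014
After event 4: A_seq=5297 A_ack=337 B_seq=337 B_ack=5014

Answer: 5297 337 337 5014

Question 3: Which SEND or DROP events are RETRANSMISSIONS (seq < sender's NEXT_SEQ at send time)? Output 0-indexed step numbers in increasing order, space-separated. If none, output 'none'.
Answer: none

Derivation:
Step 0: SEND seq=5000 -> fresh
Step 1: SEND seq=200 -> fresh
Step 2: DROP seq=5014 -> fresh
Step 3: SEND seq=5135 -> fresh
Step 4: SEND seq=253 -> fresh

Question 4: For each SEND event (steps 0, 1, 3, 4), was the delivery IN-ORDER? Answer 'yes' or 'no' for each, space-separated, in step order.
Step 0: SEND seq=5000 -> in-order
Step 1: SEND seq=200 -> in-order
Step 3: SEND seq=5135 -> out-of-order
Step 4: SEND seq=253 -> in-order

Answer: yes yes no yes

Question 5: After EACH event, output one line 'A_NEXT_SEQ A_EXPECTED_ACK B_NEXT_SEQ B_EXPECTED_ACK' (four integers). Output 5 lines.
5014 200 200 5014
5014 253 253 5014
5135 253 253 5014
5297 253 253 5014
5297 337 337 5014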